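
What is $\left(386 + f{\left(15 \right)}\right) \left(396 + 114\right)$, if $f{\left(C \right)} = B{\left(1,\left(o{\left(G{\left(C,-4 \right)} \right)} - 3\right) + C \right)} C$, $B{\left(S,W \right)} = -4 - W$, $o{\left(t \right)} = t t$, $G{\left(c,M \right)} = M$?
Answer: $-47940$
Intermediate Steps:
$o{\left(t \right)} = t^{2}$
$f{\left(C \right)} = C \left(-17 - C\right)$ ($f{\left(C \right)} = \left(-4 - \left(\left(\left(-4\right)^{2} - 3\right) + C\right)\right) C = \left(-4 - \left(\left(16 - 3\right) + C\right)\right) C = \left(-4 - \left(13 + C\right)\right) C = \left(-17 - C\right) C = C \left(-17 - C\right)$)
$\left(386 + f{\left(15 \right)}\right) \left(396 + 114\right) = \left(386 - 15 \left(17 + 15\right)\right) \left(396 + 114\right) = \left(386 - 15 \cdot 32\right) 510 = \left(386 - 480\right) 510 = \left(-94\right) 510 = -47940$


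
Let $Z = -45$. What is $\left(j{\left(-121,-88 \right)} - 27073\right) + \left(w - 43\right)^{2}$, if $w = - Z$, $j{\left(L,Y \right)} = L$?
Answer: $-27190$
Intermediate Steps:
$w = 45$ ($w = \left(-1\right) \left(-45\right) = 45$)
$\left(j{\left(-121,-88 \right)} - 27073\right) + \left(w - 43\right)^{2} = \left(-121 - 27073\right) + \left(45 - 43\right)^{2} = -27194 + 2^{2} = -27194 + 4 = -27190$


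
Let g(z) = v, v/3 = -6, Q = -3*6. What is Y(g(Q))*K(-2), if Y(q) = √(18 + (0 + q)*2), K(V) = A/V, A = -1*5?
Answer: 15*I*√2/2 ≈ 10.607*I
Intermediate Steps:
A = -5
K(V) = -5/V
Q = -18
v = -18 (v = 3*(-6) = -18)
g(z) = -18
Y(q) = √(18 + 2*q) (Y(q) = √(18 + q*2) = √(18 + 2*q))
Y(g(Q))*K(-2) = √(18 + 2*(-18))*(-5/(-2)) = √(18 - 36)*(-5*(-½)) = √(-18)*(5/2) = (3*I*√2)*(5/2) = 15*I*√2/2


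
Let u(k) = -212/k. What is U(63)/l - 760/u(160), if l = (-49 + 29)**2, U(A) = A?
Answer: 12163339/21200 ≈ 573.74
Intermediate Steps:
l = 400 (l = (-20)**2 = 400)
U(63)/l - 760/u(160) = 63/400 - 760/((-212/160)) = 63*(1/400) - 760/((-212*1/160)) = 63/400 - 760/(-53/40) = 63/400 - 760*(-40/53) = 63/400 + 30400/53 = 12163339/21200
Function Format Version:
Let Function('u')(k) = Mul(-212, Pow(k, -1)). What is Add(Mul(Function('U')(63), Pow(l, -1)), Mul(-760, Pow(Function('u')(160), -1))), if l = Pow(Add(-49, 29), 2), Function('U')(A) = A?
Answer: Rational(12163339, 21200) ≈ 573.74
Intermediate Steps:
l = 400 (l = Pow(-20, 2) = 400)
Add(Mul(Function('U')(63), Pow(l, -1)), Mul(-760, Pow(Function('u')(160), -1))) = Add(Mul(63, Pow(400, -1)), Mul(-760, Pow(Mul(-212, Pow(160, -1)), -1))) = Add(Mul(63, Rational(1, 400)), Mul(-760, Pow(Mul(-212, Rational(1, 160)), -1))) = Add(Rational(63, 400), Mul(-760, Pow(Rational(-53, 40), -1))) = Add(Rational(63, 400), Mul(-760, Rational(-40, 53))) = Add(Rational(63, 400), Rational(30400, 53)) = Rational(12163339, 21200)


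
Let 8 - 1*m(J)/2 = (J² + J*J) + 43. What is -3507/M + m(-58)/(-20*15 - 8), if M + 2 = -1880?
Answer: 3317011/72457 ≈ 45.779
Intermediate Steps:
M = -1882 (M = -2 - 1880 = -1882)
m(J) = -70 - 4*J² (m(J) = 16 - 2*((J² + J*J) + 43) = 16 - 2*((J² + J²) + 43) = 16 - 2*(2*J² + 43) = 16 - 2*(43 + 2*J²) = 16 + (-86 - 4*J²) = -70 - 4*J²)
-3507/M + m(-58)/(-20*15 - 8) = -3507/(-1882) + (-70 - 4*(-58)²)/(-20*15 - 8) = -3507*(-1/1882) + (-70 - 4*3364)/(-300 - 8) = 3507/1882 + (-70 - 13456)/(-308) = 3507/1882 - 13526*(-1/308) = 3507/1882 + 6763/154 = 3317011/72457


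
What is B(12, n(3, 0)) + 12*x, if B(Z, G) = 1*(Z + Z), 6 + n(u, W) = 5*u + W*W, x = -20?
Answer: -216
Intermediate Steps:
n(u, W) = -6 + W² + 5*u (n(u, W) = -6 + (5*u + W*W) = -6 + (5*u + W²) = -6 + (W² + 5*u) = -6 + W² + 5*u)
B(Z, G) = 2*Z (B(Z, G) = 1*(2*Z) = 2*Z)
B(12, n(3, 0)) + 12*x = 2*12 + 12*(-20) = 24 - 240 = -216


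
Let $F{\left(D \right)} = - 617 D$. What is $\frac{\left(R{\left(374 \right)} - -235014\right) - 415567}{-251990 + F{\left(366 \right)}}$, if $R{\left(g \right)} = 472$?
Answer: $\frac{180081}{477812} \approx 0.37689$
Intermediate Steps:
$\frac{\left(R{\left(374 \right)} - -235014\right) - 415567}{-251990 + F{\left(366 \right)}} = \frac{\left(472 - -235014\right) - 415567}{-251990 - 225822} = \frac{\left(472 + 235014\right) - 415567}{-251990 - 225822} = \frac{235486 - 415567}{-477812} = \left(-180081\right) \left(- \frac{1}{477812}\right) = \frac{180081}{477812}$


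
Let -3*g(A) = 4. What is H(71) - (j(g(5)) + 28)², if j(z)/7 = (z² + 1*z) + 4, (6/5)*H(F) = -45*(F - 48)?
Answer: -705773/162 ≈ -4356.6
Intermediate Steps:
H(F) = 1800 - 75*F/2 (H(F) = 5*(-45*(F - 48))/6 = 5*(-45*(-48 + F))/6 = 5*(2160 - 45*F)/6 = 1800 - 75*F/2)
g(A) = -4/3 (g(A) = -⅓*4 = -4/3)
j(z) = 28 + 7*z + 7*z² (j(z) = 7*((z² + 1*z) + 4) = 7*((z² + z) + 4) = 7*((z + z²) + 4) = 7*(4 + z + z²) = 28 + 7*z + 7*z²)
H(71) - (j(g(5)) + 28)² = (1800 - 75/2*71) - ((28 + 7*(-4/3) + 7*(-4/3)²) + 28)² = (1800 - 5325/2) - ((28 - 28/3 + 7*(16/9)) + 28)² = -1725/2 - ((28 - 28/3 + 112/9) + 28)² = -1725/2 - (280/9 + 28)² = -1725/2 - (532/9)² = -1725/2 - 1*283024/81 = -1725/2 - 283024/81 = -705773/162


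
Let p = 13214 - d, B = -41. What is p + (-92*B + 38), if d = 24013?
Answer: -6989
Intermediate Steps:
p = -10799 (p = 13214 - 1*24013 = 13214 - 24013 = -10799)
p + (-92*B + 38) = -10799 + (-92*(-41) + 38) = -10799 + (3772 + 38) = -10799 + 3810 = -6989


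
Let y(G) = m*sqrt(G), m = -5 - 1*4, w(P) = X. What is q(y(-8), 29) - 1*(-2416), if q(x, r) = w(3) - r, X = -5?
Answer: 2382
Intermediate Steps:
w(P) = -5
m = -9 (m = -5 - 4 = -9)
y(G) = -9*sqrt(G)
q(x, r) = -5 - r
q(y(-8), 29) - 1*(-2416) = (-5 - 1*29) - 1*(-2416) = (-5 - 29) + 2416 = -34 + 2416 = 2382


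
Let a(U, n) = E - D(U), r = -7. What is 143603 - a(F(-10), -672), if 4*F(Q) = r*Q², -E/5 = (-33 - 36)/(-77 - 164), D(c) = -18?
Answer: 34604330/241 ≈ 1.4359e+5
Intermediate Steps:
E = -345/241 (E = -5*(-33 - 36)/(-77 - 164) = -(-345)/(-241) = -(-345)*(-1)/241 = -5*69/241 = -345/241 ≈ -1.4315)
F(Q) = -7*Q²/4 (F(Q) = (-7*Q²)/4 = -7*Q²/4)
a(U, n) = 3993/241 (a(U, n) = -345/241 - 1*(-18) = -345/241 + 18 = 3993/241)
143603 - a(F(-10), -672) = 143603 - 1*3993/241 = 143603 - 3993/241 = 34604330/241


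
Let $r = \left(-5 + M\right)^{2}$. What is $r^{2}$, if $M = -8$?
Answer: $28561$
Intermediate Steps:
$r = 169$ ($r = \left(-5 - 8\right)^{2} = \left(-13\right)^{2} = 169$)
$r^{2} = 169^{2} = 28561$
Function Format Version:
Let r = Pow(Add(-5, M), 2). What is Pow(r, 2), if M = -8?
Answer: 28561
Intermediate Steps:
r = 169 (r = Pow(Add(-5, -8), 2) = Pow(-13, 2) = 169)
Pow(r, 2) = Pow(169, 2) = 28561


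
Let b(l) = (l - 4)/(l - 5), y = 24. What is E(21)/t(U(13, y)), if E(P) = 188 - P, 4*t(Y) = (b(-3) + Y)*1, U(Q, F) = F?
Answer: 5344/199 ≈ 26.854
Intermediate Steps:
b(l) = (-4 + l)/(-5 + l)
t(Y) = 7/32 + Y/4 (t(Y) = (((-4 - 3)/(-5 - 3) + Y)*1)/4 = ((-7/(-8) + Y)*1)/4 = ((-1/8*(-7) + Y)*1)/4 = ((7/8 + Y)*1)/4 = (7/8 + Y)/4 = 7/32 + Y/4)
E(21)/t(U(13, y)) = (188 - 1*21)/(7/32 + (1/4)*24) = (188 - 21)/(7/32 + 6) = 167/(199/32) = 167*(32/199) = 5344/199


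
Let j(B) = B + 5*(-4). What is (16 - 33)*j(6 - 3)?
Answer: 289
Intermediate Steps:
j(B) = -20 + B (j(B) = B - 20 = -20 + B)
(16 - 33)*j(6 - 3) = (16 - 33)*(-20 + (6 - 3)) = -17*(-20 + 3) = -17*(-17) = 289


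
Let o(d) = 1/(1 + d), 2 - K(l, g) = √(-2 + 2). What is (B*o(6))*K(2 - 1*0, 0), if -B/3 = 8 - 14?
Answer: 36/7 ≈ 5.1429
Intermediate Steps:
K(l, g) = 2 (K(l, g) = 2 - √(-2 + 2) = 2 - √0 = 2 - 1*0 = 2 + 0 = 2)
B = 18 (B = -3*(8 - 14) = -3*(-6) = 18)
(B*o(6))*K(2 - 1*0, 0) = (18/(1 + 6))*2 = (18/7)*2 = 36/7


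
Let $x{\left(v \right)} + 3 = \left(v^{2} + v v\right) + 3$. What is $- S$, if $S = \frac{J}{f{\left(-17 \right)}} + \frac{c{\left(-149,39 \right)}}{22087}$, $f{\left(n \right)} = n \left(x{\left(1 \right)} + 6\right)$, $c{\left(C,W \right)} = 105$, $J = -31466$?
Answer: $- \frac{347501911}{1501916} \approx -231.37$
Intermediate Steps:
$x{\left(v \right)} = 2 v^{2}$ ($x{\left(v \right)} = -3 + \left(\left(v^{2} + v v\right) + 3\right) = -3 + \left(\left(v^{2} + v^{2}\right) + 3\right) = -3 + \left(2 v^{2} + 3\right) = -3 + \left(3 + 2 v^{2}\right) = 2 v^{2}$)
$f{\left(n \right)} = 8 n$ ($f{\left(n \right)} = n \left(2 \cdot 1^{2} + 6\right) = n \left(2 \cdot 1 + 6\right) = n \left(2 + 6\right) = n 8 = 8 n$)
$S = \frac{347501911}{1501916}$ ($S = - \frac{31466}{8 \left(-17\right)} + \frac{105}{22087} = - \frac{31466}{-136} + 105 \cdot \frac{1}{22087} = \left(-31466\right) \left(- \frac{1}{136}\right) + \frac{105}{22087} = \frac{15733}{68} + \frac{105}{22087} = \frac{347501911}{1501916} \approx 231.37$)
$- S = \left(-1\right) \frac{347501911}{1501916} = - \frac{347501911}{1501916}$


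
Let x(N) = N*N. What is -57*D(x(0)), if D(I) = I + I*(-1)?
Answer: 0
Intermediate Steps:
x(N) = N**2
D(I) = 0 (D(I) = I - I = 0)
-57*D(x(0)) = -57*0 = 0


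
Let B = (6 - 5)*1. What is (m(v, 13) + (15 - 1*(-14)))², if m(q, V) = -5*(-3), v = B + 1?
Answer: 1936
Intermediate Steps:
B = 1 (B = 1*1 = 1)
v = 2 (v = 1 + 1 = 2)
m(q, V) = 15
(m(v, 13) + (15 - 1*(-14)))² = (15 + (15 - 1*(-14)))² = (15 + (15 + 14))² = (15 + 29)² = 44² = 1936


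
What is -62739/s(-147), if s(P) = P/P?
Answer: -62739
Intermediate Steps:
s(P) = 1
-62739/s(-147) = -62739/1 = -62739*1 = -62739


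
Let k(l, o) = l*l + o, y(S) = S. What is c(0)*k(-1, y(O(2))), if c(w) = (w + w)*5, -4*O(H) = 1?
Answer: 0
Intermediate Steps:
O(H) = -¼ (O(H) = -¼*1 = -¼)
c(w) = 10*w (c(w) = (2*w)*5 = 10*w)
k(l, o) = o + l² (k(l, o) = l² + o = o + l²)
c(0)*k(-1, y(O(2))) = (10*0)*(-¼ + (-1)²) = 0*(-¼ + 1) = 0*(¾) = 0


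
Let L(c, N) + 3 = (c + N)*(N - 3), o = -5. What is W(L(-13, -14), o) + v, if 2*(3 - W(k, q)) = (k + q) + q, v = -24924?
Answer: -25144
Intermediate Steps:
L(c, N) = -3 + (-3 + N)*(N + c) (L(c, N) = -3 + (c + N)*(N - 3) = -3 + (N + c)*(-3 + N) = -3 + (-3 + N)*(N + c))
W(k, q) = 3 - q - k/2 (W(k, q) = 3 - ((k + q) + q)/2 = 3 - (k + 2*q)/2 = 3 + (-q - k/2) = 3 - q - k/2)
W(L(-13, -14), o) + v = (3 - 1*(-5) - (-3 + (-14)² - 3*(-14) - 3*(-13) - 14*(-13))/2) - 24924 = (3 + 5 - (-3 + 196 + 42 + 39 + 182)/2) - 24924 = (3 + 5 - ½*456) - 24924 = (3 + 5 - 228) - 24924 = -220 - 24924 = -25144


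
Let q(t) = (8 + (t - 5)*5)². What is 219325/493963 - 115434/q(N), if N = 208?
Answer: 158411247/474698443 ≈ 0.33371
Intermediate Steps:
q(t) = (-17 + 5*t)² (q(t) = (8 + (-5 + t)*5)² = (8 + (-25 + 5*t))² = (-17 + 5*t)²)
219325/493963 - 115434/q(N) = 219325/493963 - 115434/(-17 + 5*208)² = 219325*(1/493963) - 115434/(-17 + 1040)² = 219325/493963 - 115434/(1023²) = 219325/493963 - 115434/1046529 = 219325/493963 - 115434*1/1046529 = 219325/493963 - 106/961 = 158411247/474698443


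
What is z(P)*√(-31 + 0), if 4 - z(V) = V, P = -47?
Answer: 51*I*√31 ≈ 283.96*I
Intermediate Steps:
z(V) = 4 - V
z(P)*√(-31 + 0) = (4 - 1*(-47))*√(-31 + 0) = (4 + 47)*√(-31) = 51*(I*√31) = 51*I*√31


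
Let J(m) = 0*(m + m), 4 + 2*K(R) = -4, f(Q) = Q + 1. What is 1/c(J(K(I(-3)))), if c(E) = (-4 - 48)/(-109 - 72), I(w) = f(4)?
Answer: 181/52 ≈ 3.4808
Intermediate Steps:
f(Q) = 1 + Q
I(w) = 5 (I(w) = 1 + 4 = 5)
K(R) = -4 (K(R) = -2 + (½)*(-4) = -2 - 2 = -4)
J(m) = 0 (J(m) = 0*(2*m) = 0)
c(E) = 52/181 (c(E) = -52/(-181) = -52*(-1/181) = 52/181)
1/c(J(K(I(-3)))) = 1/(52/181) = 181/52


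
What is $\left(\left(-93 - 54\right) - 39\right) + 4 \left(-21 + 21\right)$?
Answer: $-186$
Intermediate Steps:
$\left(\left(-93 - 54\right) - 39\right) + 4 \left(-21 + 21\right) = \left(-147 - 39\right) + 4 \cdot 0 = -186 + 0 = -186$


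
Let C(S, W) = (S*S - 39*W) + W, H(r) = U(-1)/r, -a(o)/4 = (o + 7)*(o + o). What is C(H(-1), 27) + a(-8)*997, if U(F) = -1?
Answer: -64833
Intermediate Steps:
a(o) = -8*o*(7 + o) (a(o) = -4*(o + 7)*(o + o) = -4*(7 + o)*2*o = -8*o*(7 + o))
H(r) = -1/r
C(S, W) = S² - 38*W (C(S, W) = (S² - 39*W) + W = S² - 38*W)
C(H(-1), 27) + a(-8)*997 = ((-1/(-1))² - 38*27) - 8*(-8)*(7 - 8)*997 = ((-1*(-1))² - 1026) - 8*(-8)*(-1)*997 = (1² - 1026) - 64*997 = (1 - 1026) - 63808 = -1025 - 63808 = -64833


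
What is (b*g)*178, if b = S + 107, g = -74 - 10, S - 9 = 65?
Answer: -2706312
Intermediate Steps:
S = 74 (S = 9 + 65 = 74)
g = -84
b = 181 (b = 74 + 107 = 181)
(b*g)*178 = (181*(-84))*178 = -15204*178 = -2706312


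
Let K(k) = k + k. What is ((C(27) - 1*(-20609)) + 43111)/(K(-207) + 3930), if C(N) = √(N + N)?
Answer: 5310/293 + √6/1172 ≈ 18.125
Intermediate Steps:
C(N) = √2*√N (C(N) = √(2*N) = √2*√N)
K(k) = 2*k
((C(27) - 1*(-20609)) + 43111)/(K(-207) + 3930) = ((√2*√27 - 1*(-20609)) + 43111)/(2*(-207) + 3930) = ((√2*(3*√3) + 20609) + 43111)/(-414 + 3930) = ((3*√6 + 20609) + 43111)/3516 = ((20609 + 3*√6) + 43111)*(1/3516) = (63720 + 3*√6)*(1/3516) = 5310/293 + √6/1172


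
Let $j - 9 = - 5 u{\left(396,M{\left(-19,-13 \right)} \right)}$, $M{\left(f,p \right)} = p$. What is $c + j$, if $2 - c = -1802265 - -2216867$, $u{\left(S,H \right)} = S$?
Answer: $-416571$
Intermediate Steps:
$c = -414600$ ($c = 2 - \left(-1802265 - -2216867\right) = 2 - \left(-1802265 + 2216867\right) = 2 - 414602 = -414600$)
$j = -1971$ ($j = 9 - 1980 = -1971$)
$c + j = -414600 - 1971 = -416571$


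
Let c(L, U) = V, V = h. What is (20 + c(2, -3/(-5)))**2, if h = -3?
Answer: 289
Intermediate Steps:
V = -3
c(L, U) = -3
(20 + c(2, -3/(-5)))**2 = (20 - 3)**2 = 17**2 = 289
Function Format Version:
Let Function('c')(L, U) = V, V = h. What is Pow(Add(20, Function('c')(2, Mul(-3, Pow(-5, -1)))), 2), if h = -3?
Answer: 289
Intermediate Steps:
V = -3
Function('c')(L, U) = -3
Pow(Add(20, Function('c')(2, Mul(-3, Pow(-5, -1)))), 2) = Pow(Add(20, -3), 2) = Pow(17, 2) = 289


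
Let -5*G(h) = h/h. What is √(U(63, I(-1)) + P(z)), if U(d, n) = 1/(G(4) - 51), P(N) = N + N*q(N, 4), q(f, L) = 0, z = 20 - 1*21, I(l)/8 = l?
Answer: 3*I*√29/16 ≈ 1.0097*I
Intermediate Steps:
I(l) = 8*l
z = -1 (z = 20 - 21 = -1)
G(h) = -⅕ (G(h) = -h/(5*h) = -⅕*1 = -⅕)
P(N) = N (P(N) = N + N*0 = N + 0 = N)
U(d, n) = -5/256 (U(d, n) = 1/(-⅕ - 51) = 1/(-256/5) = -5/256)
√(U(63, I(-1)) + P(z)) = √(-5/256 - 1) = √(-261/256) = 3*I*√29/16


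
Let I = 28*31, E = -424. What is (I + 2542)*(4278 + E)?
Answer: 13142140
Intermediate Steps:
I = 868
(I + 2542)*(4278 + E) = (868 + 2542)*(4278 - 424) = 3410*3854 = 13142140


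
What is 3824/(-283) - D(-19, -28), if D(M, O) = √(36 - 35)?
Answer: -4107/283 ≈ -14.512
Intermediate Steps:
D(M, O) = 1 (D(M, O) = √1 = 1)
3824/(-283) - D(-19, -28) = 3824/(-283) - 1*1 = 3824*(-1/283) - 1 = -3824/283 - 1 = -4107/283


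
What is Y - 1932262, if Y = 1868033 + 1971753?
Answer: 1907524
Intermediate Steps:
Y = 3839786
Y - 1932262 = 3839786 - 1932262 = 1907524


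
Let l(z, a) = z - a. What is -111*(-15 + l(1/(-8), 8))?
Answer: 20535/8 ≈ 2566.9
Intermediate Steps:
-111*(-15 + l(1/(-8), 8)) = -111*(-15 + (1/(-8) - 1*8)) = -111*(-15 + (-⅛ - 8)) = -111*(-15 - 65/8) = -111*(-185/8) = 20535/8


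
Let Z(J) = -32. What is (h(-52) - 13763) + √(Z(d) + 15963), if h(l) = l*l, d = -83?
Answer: -11059 + √15931 ≈ -10933.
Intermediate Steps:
h(l) = l²
(h(-52) - 13763) + √(Z(d) + 15963) = ((-52)² - 13763) + √(-32 + 15963) = (2704 - 13763) + √15931 = -11059 + √15931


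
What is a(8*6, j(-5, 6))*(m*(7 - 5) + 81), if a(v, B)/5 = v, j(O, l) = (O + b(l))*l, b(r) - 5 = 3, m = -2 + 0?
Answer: 18480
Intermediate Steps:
m = -2
b(r) = 8 (b(r) = 5 + 3 = 8)
j(O, l) = l*(8 + O) (j(O, l) = (O + 8)*l = (8 + O)*l = l*(8 + O))
a(v, B) = 5*v
a(8*6, j(-5, 6))*(m*(7 - 5) + 81) = (5*(8*6))*(-2*(7 - 5) + 81) = (5*48)*(-2*2 + 81) = 240*(-4 + 81) = 240*77 = 18480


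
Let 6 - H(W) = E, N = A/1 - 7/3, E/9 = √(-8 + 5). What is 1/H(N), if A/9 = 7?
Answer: 2/93 + I*√3/31 ≈ 0.021505 + 0.055873*I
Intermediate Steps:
A = 63 (A = 9*7 = 63)
E = 9*I*√3 (E = 9*√(-8 + 5) = 9*√(-3) = 9*(I*√3) = 9*I*√3 ≈ 15.588*I)
N = 182/3 (N = 63/1 - 7/3 = 63*1 - 7*⅓ = 63 - 7/3 = 182/3 ≈ 60.667)
H(W) = 6 - 9*I*√3
1/H(N) = 1/(6 - 9*I*√3)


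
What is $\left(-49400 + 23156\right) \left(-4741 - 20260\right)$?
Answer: $656126244$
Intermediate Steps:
$\left(-49400 + 23156\right) \left(-4741 - 20260\right) = - 26244 \left(-4741 - 20260\right) = \left(-26244\right) \left(-25001\right) = 656126244$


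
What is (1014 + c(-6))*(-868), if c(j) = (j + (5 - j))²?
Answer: -901852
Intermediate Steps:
c(j) = 25 (c(j) = 5² = 25)
(1014 + c(-6))*(-868) = (1014 + 25)*(-868) = 1039*(-868) = -901852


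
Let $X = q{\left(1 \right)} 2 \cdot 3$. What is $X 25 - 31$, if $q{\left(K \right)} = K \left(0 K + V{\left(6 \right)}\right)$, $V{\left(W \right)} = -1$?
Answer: $-181$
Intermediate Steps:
$q{\left(K \right)} = - K$ ($q{\left(K \right)} = K \left(0 K - 1\right) = K \left(0 - 1\right) = K \left(-1\right) = - K$)
$X = -6$ ($X = \left(-1\right) 1 \cdot 2 \cdot 3 = \left(-1\right) 2 \cdot 3 = \left(-2\right) 3 = -6$)
$X 25 - 31 = \left(-6\right) 25 - 31 = -150 - 31 = -181$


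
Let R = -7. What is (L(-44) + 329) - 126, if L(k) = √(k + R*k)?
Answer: 203 + 2*√66 ≈ 219.25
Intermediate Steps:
L(k) = √6*√(-k) (L(k) = √(k - 7*k) = √(-6*k) = √6*√(-k))
(L(-44) + 329) - 126 = (√6*√(-1*(-44)) + 329) - 126 = (√6*√44 + 329) - 126 = (√6*(2*√11) + 329) - 126 = (2*√66 + 329) - 126 = (329 + 2*√66) - 126 = 203 + 2*√66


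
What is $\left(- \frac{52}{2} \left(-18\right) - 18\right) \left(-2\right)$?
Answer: $-900$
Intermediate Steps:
$\left(- \frac{52}{2} \left(-18\right) - 18\right) \left(-2\right) = \left(\left(-52\right) \frac{1}{2} \left(-18\right) - 18\right) \left(-2\right) = \left(\left(-26\right) \left(-18\right) - 18\right) \left(-2\right) = \left(468 - 18\right) \left(-2\right) = 450 \left(-2\right) = -900$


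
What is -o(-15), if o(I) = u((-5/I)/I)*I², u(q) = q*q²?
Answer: 1/405 ≈ 0.0024691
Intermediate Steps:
u(q) = q³
o(I) = -125/I⁴ (o(I) = ((-5/I)/I)³*I² = (-5/I²)³*I² = (-125/I⁶)*I² = -125/I⁴)
-o(-15) = -(-125)/(-15)⁴ = -(-125)/50625 = -1*(-1/405) = 1/405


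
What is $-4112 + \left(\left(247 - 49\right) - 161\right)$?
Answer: $-4075$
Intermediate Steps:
$-4112 + \left(\left(247 - 49\right) - 161\right) = -4112 + \left(198 - 161\right) = -4112 + 37 = -4075$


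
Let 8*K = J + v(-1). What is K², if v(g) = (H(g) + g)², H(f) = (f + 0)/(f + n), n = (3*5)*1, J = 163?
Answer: 1035101929/2458624 ≈ 421.01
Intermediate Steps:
n = 15 (n = 15*1 = 15)
H(f) = f/(15 + f) (H(f) = (f + 0)/(f + 15) = f/(15 + f))
v(g) = (g + g/(15 + g))² (v(g) = (g/(15 + g) + g)² = (g + g/(15 + g))²)
K = 32173/1568 (K = (163 + (-1 - 1/(15 - 1))²)/8 = (163 + (-1 - 1/14)²)/8 = (163 + (-15/14)²)/8 = (163 + 225/196)/8 = (⅛)*(32173/196) = 32173/1568 ≈ 20.518)
K² = (32173/1568)² = 1035101929/2458624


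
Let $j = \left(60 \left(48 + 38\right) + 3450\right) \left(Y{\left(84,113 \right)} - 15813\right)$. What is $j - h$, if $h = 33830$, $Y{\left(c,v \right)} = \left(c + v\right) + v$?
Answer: $-133514660$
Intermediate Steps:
$Y{\left(c,v \right)} = c + 2 v$
$j = -133480830$ ($j = \left(60 \left(48 + 38\right) + 3450\right) \left(\left(84 + 2 \cdot 113\right) - 15813\right) = \left(60 \cdot 86 + 3450\right) \left(\left(84 + 226\right) - 15813\right) = \left(5160 + 3450\right) \left(310 - 15813\right) = 8610 \left(-15503\right) = -133480830$)
$j - h = -133480830 - 33830 = -133514660$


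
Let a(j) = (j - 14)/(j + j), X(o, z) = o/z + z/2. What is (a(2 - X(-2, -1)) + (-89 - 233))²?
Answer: 450241/4 ≈ 1.1256e+5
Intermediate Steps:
X(o, z) = z/2 + o/z (X(o, z) = o/z + z*(½) = o/z + z/2 = z/2 + o/z)
a(j) = (-14 + j)/(2*j) (a(j) = (-14 + j)/((2*j)) = (-14 + j)*(1/(2*j)) = (-14 + j)/(2*j))
(a(2 - X(-2, -1)) + (-89 - 233))² = ((-14 + (2 - ((½)*(-1) - 2/(-1))))/(2*(2 - ((½)*(-1) - 2/(-1)))) + (-89 - 233))² = ((-14 + (2 - (-½ - 2*(-1))))/(2*(2 - (-½ - 2*(-1)))) - 322)² = ((-14 + (2 - (-½ + 2)))/(2*(2 - (-½ + 2))) - 322)² = ((-14 + (2 - 1*3/2))/(2*(2 - 1*3/2)) - 322)² = ((-14 + (2 - 3/2))/(2*(2 - 3/2)) - 322)² = ((-14 + ½)/(2*(½)) - 322)² = ((½)*2*(-27/2) - 322)² = (-27/2 - 322)² = (-671/2)² = 450241/4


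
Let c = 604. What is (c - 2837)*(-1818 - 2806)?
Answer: 10325392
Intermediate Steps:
(c - 2837)*(-1818 - 2806) = (604 - 2837)*(-1818 - 2806) = -2233*(-4624) = 10325392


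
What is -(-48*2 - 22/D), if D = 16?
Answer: 779/8 ≈ 97.375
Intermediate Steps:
-(-48*2 - 22/D) = -(-48*2 - 22/16) = -(-96 - 22*1/16) = -(-96 - 11/8) = -1*(-779/8) = 779/8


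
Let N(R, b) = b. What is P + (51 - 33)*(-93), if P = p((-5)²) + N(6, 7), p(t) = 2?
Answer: -1665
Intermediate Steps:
P = 9 (P = 2 + 7 = 9)
P + (51 - 33)*(-93) = 9 + (51 - 33)*(-93) = 9 + 18*(-93) = 9 - 1674 = -1665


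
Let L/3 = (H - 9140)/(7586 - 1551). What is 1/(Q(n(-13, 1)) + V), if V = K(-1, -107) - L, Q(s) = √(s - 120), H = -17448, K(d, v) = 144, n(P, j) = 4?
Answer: 4953315/782399561 - 126025*I*√29/1564799122 ≈ 0.0063309 - 0.00043371*I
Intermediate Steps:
Q(s) = √(-120 + s)
L = -4692/355 (L = 3*((-17448 - 9140)/(7586 - 1551)) = 3*(-26588/6035) = 3*(-26588*1/6035) = 3*(-1564/355) = -4692/355 ≈ -13.217)
V = 55812/355 (V = 144 - 1*(-4692/355) = 144 + 4692/355 = 55812/355 ≈ 157.22)
1/(Q(n(-13, 1)) + V) = 1/(√(-120 + 4) + 55812/355) = 1/(√(-116) + 55812/355) = 1/(2*I*√29 + 55812/355) = 1/(55812/355 + 2*I*√29)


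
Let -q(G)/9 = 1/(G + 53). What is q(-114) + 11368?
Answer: 693457/61 ≈ 11368.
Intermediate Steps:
q(G) = -9/(53 + G) (q(G) = -9/(G + 53) = -9/(53 + G))
q(-114) + 11368 = -9/(53 - 114) + 11368 = -9/(-61) + 11368 = -9*(-1/61) + 11368 = 9/61 + 11368 = 693457/61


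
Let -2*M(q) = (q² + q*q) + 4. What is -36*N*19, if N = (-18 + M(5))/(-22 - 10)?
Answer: -7695/8 ≈ -961.88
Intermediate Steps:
M(q) = -2 - q² (M(q) = -((q² + q*q) + 4)/2 = -((q² + q²) + 4)/2 = -(2*q² + 4)/2 = -(4 + 2*q²)/2 = -2 - q²)
N = 45/32 (N = (-18 + (-2 - 1*5²))/(-22 - 10) = (-18 + (-2 - 1*25))/(-32) = (-18 + (-2 - 25))*(-1/32) = (-18 - 27)*(-1/32) = -45*(-1/32) = 45/32 ≈ 1.4063)
-36*N*19 = -36*45/32*19 = -405/8*19 = -7695/8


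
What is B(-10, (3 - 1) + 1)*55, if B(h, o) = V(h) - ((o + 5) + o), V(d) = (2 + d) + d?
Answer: -1595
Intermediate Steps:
V(d) = 2 + 2*d
B(h, o) = -3 - 2*o + 2*h (B(h, o) = (2 + 2*h) - ((o + 5) + o) = (2 + 2*h) - ((5 + o) + o) = (2 + 2*h) - (5 + 2*o) = (2 + 2*h) + (-5 - 2*o) = -3 - 2*o + 2*h)
B(-10, (3 - 1) + 1)*55 = (-3 - 2*((3 - 1) + 1) + 2*(-10))*55 = (-3 - 2*(2 + 1) - 20)*55 = (-3 - 2*3 - 20)*55 = (-3 - 6 - 20)*55 = -29*55 = -1595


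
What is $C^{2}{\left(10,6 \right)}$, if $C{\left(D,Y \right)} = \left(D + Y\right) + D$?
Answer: $676$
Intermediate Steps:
$C{\left(D,Y \right)} = Y + 2 D$
$C^{2}{\left(10,6 \right)} = \left(6 + 2 \cdot 10\right)^{2} = \left(6 + 20\right)^{2} = 26^{2} = 676$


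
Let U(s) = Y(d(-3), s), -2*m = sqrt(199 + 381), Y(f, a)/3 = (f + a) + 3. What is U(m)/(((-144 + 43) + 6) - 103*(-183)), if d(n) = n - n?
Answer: 9/18754 - 3*sqrt(145)/18754 ≈ -0.0014463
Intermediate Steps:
d(n) = 0
Y(f, a) = 9 + 3*a + 3*f (Y(f, a) = 3*((f + a) + 3) = 3*((a + f) + 3) = 3*(3 + a + f) = 9 + 3*a + 3*f)
m = -sqrt(145) (m = -sqrt(199 + 381)/2 = -sqrt(145) ≈ -12.042)
U(s) = 9 + 3*s (U(s) = 9 + 3*s + 3*0 = 9 + 3*s + 0 = 9 + 3*s)
U(m)/(((-144 + 43) + 6) - 103*(-183)) = (9 + 3*(-sqrt(145)))/(((-144 + 43) + 6) - 103*(-183)) = (9 - 3*sqrt(145))/((-101 + 6) + 18849) = (9 - 3*sqrt(145))/(-95 + 18849) = (9 - 3*sqrt(145))/18754 = (9 - 3*sqrt(145))*(1/18754) = 9/18754 - 3*sqrt(145)/18754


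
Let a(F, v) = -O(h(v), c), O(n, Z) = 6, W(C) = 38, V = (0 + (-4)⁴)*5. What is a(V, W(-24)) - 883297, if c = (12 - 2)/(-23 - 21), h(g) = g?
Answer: -883303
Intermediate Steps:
V = 1280 (V = (0 + 256)*5 = 256*5 = 1280)
c = -5/22 (c = 10/(-44) = 10*(-1/44) = -5/22 ≈ -0.22727)
a(F, v) = -6 (a(F, v) = -1*6 = -6)
a(V, W(-24)) - 883297 = -6 - 883297 = -883303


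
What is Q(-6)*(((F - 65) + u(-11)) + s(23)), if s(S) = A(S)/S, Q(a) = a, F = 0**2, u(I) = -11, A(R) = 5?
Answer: 10458/23 ≈ 454.70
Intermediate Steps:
F = 0
s(S) = 5/S
Q(-6)*(((F - 65) + u(-11)) + s(23)) = -6*(((0 - 65) - 11) + 5/23) = -6*((-65 - 11) + 5*(1/23)) = -6*(-76 + 5/23) = -6*(-1743/23) = 10458/23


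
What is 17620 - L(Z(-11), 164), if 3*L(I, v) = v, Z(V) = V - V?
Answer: 52696/3 ≈ 17565.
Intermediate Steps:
Z(V) = 0
L(I, v) = v/3
17620 - L(Z(-11), 164) = 17620 - 164/3 = 52696/3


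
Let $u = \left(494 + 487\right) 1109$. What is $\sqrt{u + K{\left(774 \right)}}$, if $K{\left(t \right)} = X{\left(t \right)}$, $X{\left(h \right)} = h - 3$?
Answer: $10 \sqrt{10887} \approx 1043.4$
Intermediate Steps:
$X{\left(h \right)} = -3 + h$ ($X{\left(h \right)} = h - 3 = -3 + h$)
$K{\left(t \right)} = -3 + t$
$u = 1087929$ ($u = 981 \cdot 1109 = 1087929$)
$\sqrt{u + K{\left(774 \right)}} = \sqrt{1087929 + \left(-3 + 774\right)} = \sqrt{1087929 + 771} = \sqrt{1088700} = 10 \sqrt{10887}$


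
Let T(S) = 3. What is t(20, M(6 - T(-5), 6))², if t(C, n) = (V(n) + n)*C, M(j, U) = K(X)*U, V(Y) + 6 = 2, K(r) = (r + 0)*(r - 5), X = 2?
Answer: 640000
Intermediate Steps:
K(r) = r*(-5 + r)
V(Y) = -4 (V(Y) = -6 + 2 = -4)
M(j, U) = -6*U (M(j, U) = (2*(-5 + 2))*U = (2*(-3))*U = -6*U)
t(C, n) = C*(-4 + n) (t(C, n) = (-4 + n)*C = C*(-4 + n))
t(20, M(6 - T(-5), 6))² = (20*(-4 - 6*6))² = (20*(-4 - 36))² = (20*(-40))² = (-800)² = 640000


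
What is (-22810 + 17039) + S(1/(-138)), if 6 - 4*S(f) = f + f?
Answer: -1592381/276 ≈ -5769.5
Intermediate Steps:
S(f) = 3/2 - f/2 (S(f) = 3/2 - (f + f)/4 = 3/2 - f/2)
(-22810 + 17039) + S(1/(-138)) = (-22810 + 17039) + (3/2 - ½/(-138)) = -5771 + (3/2 - ½*(-1/138)) = -5771 + (3/2 + 1/276) = -5771 + 415/276 = -1592381/276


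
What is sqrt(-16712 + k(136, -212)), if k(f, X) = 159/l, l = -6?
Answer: I*sqrt(66954)/2 ≈ 129.38*I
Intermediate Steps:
k(f, X) = -53/2 (k(f, X) = 159/(-6) = 159*(-1/6) = -53/2)
sqrt(-16712 + k(136, -212)) = sqrt(-16712 - 53/2) = sqrt(-33477/2) = I*sqrt(66954)/2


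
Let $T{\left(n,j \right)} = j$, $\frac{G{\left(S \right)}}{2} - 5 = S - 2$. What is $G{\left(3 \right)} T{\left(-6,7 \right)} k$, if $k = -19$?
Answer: $-1596$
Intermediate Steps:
$G{\left(S \right)} = 6 + 2 S$ ($G{\left(S \right)} = 10 + 2 \left(S - 2\right) = 10 + 2 \left(-2 + S\right) = 10 + \left(-4 + 2 S\right) = 6 + 2 S$)
$G{\left(3 \right)} T{\left(-6,7 \right)} k = \left(6 + 2 \cdot 3\right) 7 \left(-19\right) = \left(6 + 6\right) 7 \left(-19\right) = 12 \cdot 7 \left(-19\right) = 84 \left(-19\right) = -1596$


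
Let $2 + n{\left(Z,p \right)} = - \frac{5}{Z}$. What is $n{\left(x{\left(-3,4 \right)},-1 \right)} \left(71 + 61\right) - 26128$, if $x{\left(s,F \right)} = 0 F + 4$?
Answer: $-26557$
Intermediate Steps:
$x{\left(s,F \right)} = 4$ ($x{\left(s,F \right)} = 0 + 4 = 4$)
$n{\left(Z,p \right)} = -2 - \frac{5}{Z}$
$n{\left(x{\left(-3,4 \right)},-1 \right)} \left(71 + 61\right) - 26128 = \left(-2 - \frac{5}{4}\right) \left(71 + 61\right) - 26128 = \left(-2 - \frac{5}{4}\right) 132 - 26128 = \left(- \frac{13}{4}\right) 132 - 26128 = -429 - 26128 = -26557$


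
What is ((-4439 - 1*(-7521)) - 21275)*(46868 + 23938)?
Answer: -1288173558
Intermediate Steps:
((-4439 - 1*(-7521)) - 21275)*(46868 + 23938) = ((-4439 + 7521) - 21275)*70806 = (3082 - 21275)*70806 = -18193*70806 = -1288173558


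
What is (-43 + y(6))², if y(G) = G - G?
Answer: 1849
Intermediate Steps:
y(G) = 0
(-43 + y(6))² = (-43 + 0)² = (-43)² = 1849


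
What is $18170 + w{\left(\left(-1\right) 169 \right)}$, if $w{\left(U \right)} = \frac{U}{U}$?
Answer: $18171$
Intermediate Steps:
$w{\left(U \right)} = 1$
$18170 + w{\left(\left(-1\right) 169 \right)} = 18170 + 1 = 18171$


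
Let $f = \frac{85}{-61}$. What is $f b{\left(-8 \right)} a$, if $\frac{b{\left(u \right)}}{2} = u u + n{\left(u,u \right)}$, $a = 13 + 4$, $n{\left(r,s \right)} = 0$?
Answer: $- \frac{184960}{61} \approx -3032.1$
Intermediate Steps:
$a = 17$
$b{\left(u \right)} = 2 u^{2}$ ($b{\left(u \right)} = 2 \left(u u + 0\right) = 2 \left(u^{2} + 0\right) = 2 u^{2}$)
$f = - \frac{85}{61}$ ($f = 85 \left(- \frac{1}{61}\right) = - \frac{85}{61} \approx -1.3934$)
$f b{\left(-8 \right)} a = - \frac{85 \cdot 2 \left(-8\right)^{2}}{61} \cdot 17 = - \frac{85 \cdot 2 \cdot 64}{61} \cdot 17 = \left(- \frac{85}{61}\right) 128 \cdot 17 = \left(- \frac{10880}{61}\right) 17 = - \frac{184960}{61}$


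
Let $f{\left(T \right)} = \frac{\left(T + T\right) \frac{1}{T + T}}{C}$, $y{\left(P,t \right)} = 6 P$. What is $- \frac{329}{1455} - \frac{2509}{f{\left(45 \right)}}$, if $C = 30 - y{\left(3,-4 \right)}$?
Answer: $- \frac{43807469}{1455} \approx -30108.0$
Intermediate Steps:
$C = 12$ ($C = 30 - 6 \cdot 3 = 30 - 18 = 12$)
$f{\left(T \right)} = \frac{1}{12}$ ($f{\left(T \right)} = \frac{\left(T + T\right) \frac{1}{T + T}}{12} = \frac{2 T}{2 T} \frac{1}{12} = 2 T \frac{1}{2 T} \frac{1}{12} = 1 \cdot \frac{1}{12} = \frac{1}{12}$)
$- \frac{329}{1455} - \frac{2509}{f{\left(45 \right)}} = - \frac{329}{1455} - 2509 \frac{1}{\frac{1}{12}} = \left(-329\right) \frac{1}{1455} - 30108 = - \frac{329}{1455} - 30108 = - \frac{43807469}{1455}$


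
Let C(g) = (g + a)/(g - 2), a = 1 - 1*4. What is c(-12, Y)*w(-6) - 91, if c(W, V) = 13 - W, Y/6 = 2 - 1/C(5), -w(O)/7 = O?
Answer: 959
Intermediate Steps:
a = -3 (a = 1 - 4 = -3)
w(O) = -7*O
C(g) = (-3 + g)/(-2 + g) (C(g) = (g - 3)/(g - 2) = (-3 + g)/(-2 + g))
Y = 3 (Y = 6*(2 - 1/((-3 + 5)/(-2 + 5))) = 6*(2 - 1/(2/3)) = 6*(2 - 1/((⅓)*2)) = 6*(2 - 1/⅔) = 6*(2 - 1*3/2) = 6*(2 - 3/2) = 6*(½) = 3)
c(-12, Y)*w(-6) - 91 = (13 - 1*(-12))*(-7*(-6)) - 91 = (13 + 12)*42 - 91 = 25*42 - 91 = 1050 - 91 = 959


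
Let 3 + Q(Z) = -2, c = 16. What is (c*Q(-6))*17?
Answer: -1360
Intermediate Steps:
Q(Z) = -5 (Q(Z) = -3 - 2 = -5)
(c*Q(-6))*17 = (16*(-5))*17 = -80*17 = -1360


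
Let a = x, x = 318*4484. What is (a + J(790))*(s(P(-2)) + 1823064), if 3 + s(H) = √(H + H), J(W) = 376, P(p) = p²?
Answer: 2600210027568 + 2852576*√2 ≈ 2.6002e+12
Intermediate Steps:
x = 1425912
a = 1425912
s(H) = -3 + √2*√H (s(H) = -3 + √(H + H) = -3 + √(2*H) = -3 + √2*√H)
(a + J(790))*(s(P(-2)) + 1823064) = (1425912 + 376)*((-3 + √2*√((-2)²)) + 1823064) = 1426288*((-3 + √2*√4) + 1823064) = 1426288*((-3 + √2*2) + 1823064) = 1426288*((-3 + 2*√2) + 1823064) = 1426288*(1823061 + 2*√2) = 2600210027568 + 2852576*√2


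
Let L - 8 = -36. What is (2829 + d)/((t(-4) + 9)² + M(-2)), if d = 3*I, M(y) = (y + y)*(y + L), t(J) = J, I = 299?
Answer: 3726/145 ≈ 25.697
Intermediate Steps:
L = -28 (L = 8 - 36 = -28)
M(y) = 2*y*(-28 + y) (M(y) = (y + y)*(y - 28) = (2*y)*(-28 + y) = 2*y*(-28 + y))
d = 897 (d = 3*299 = 897)
(2829 + d)/((t(-4) + 9)² + M(-2)) = (2829 + 897)/((-4 + 9)² + 2*(-2)*(-28 - 2)) = 3726/(5² + 2*(-2)*(-30)) = 3726/(25 + 120) = 3726/145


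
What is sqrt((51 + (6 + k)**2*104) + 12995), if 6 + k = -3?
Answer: sqrt(13982) ≈ 118.25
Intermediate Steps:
k = -9 (k = -6 - 3 = -9)
sqrt((51 + (6 + k)**2*104) + 12995) = sqrt((51 + (6 - 9)**2*104) + 12995) = sqrt((51 + (-3)**2*104) + 12995) = sqrt((51 + 9*104) + 12995) = sqrt((51 + 936) + 12995) = sqrt(987 + 12995) = sqrt(13982)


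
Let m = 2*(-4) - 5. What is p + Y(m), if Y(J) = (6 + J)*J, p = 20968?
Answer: 21059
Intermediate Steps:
m = -13 (m = -8 - 5 = -13)
Y(J) = J*(6 + J)
p + Y(m) = 20968 - 13*(6 - 13) = 20968 - 13*(-7) = 20968 + 91 = 21059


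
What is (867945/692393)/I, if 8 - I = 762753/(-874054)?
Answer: 11671243062/82609781657 ≈ 0.14128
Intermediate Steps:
I = 7755185/874054 (I = 8 - 762753/(-874054) = 8 - 762753*(-1)/874054 = 8 - 1*(-762753/874054) = 8 + 762753/874054 = 7755185/874054 ≈ 8.8727)
(867945/692393)/I = (867945/692393)/(7755185/874054) = (867945*(1/692393))*(874054/7755185) = (66765/53261)*(874054/7755185) = 11671243062/82609781657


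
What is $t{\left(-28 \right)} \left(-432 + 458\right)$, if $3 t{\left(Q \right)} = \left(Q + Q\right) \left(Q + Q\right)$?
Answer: $\frac{81536}{3} \approx 27179.0$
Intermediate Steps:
$t{\left(Q \right)} = \frac{4 Q^{2}}{3}$ ($t{\left(Q \right)} = \frac{\left(Q + Q\right) \left(Q + Q\right)}{3} = \frac{2 Q 2 Q}{3} = \frac{4 Q^{2}}{3}$)
$t{\left(-28 \right)} \left(-432 + 458\right) = \frac{4 \left(-28\right)^{2}}{3} \left(-432 + 458\right) = \frac{4}{3} \cdot 784 \cdot 26 = \frac{3136}{3} \cdot 26 = \frac{81536}{3}$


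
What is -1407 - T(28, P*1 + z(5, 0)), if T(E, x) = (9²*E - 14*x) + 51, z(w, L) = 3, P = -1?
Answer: -3698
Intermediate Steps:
T(E, x) = 51 - 14*x + 81*E (T(E, x) = (81*E - 14*x) + 51 = (-14*x + 81*E) + 51 = 51 - 14*x + 81*E)
-1407 - T(28, P*1 + z(5, 0)) = -1407 - (51 - 14*(-1*1 + 3) + 81*28) = -1407 - (51 - 14*(-1 + 3) + 2268) = -1407 - (51 - 14*2 + 2268) = -1407 - (51 - 28 + 2268) = -1407 - 1*2291 = -1407 - 2291 = -3698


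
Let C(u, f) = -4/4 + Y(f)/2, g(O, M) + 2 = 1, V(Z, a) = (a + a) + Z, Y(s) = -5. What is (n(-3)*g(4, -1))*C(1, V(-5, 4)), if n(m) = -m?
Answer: 21/2 ≈ 10.500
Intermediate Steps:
V(Z, a) = Z + 2*a (V(Z, a) = 2*a + Z = Z + 2*a)
g(O, M) = -1 (g(O, M) = -2 + 1 = -1)
C(u, f) = -7/2 (C(u, f) = -4/4 - 5/2 = -4*¼ - 5*½ = -1 - 5/2 = -7/2)
(n(-3)*g(4, -1))*C(1, V(-5, 4)) = (-1*(-3)*(-1))*(-7/2) = (3*(-1))*(-7/2) = -3*(-7/2) = 21/2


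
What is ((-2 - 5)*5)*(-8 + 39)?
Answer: -1085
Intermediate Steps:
((-2 - 5)*5)*(-8 + 39) = -7*5*31 = -35*31 = -1085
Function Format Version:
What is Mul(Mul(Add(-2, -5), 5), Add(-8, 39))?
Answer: -1085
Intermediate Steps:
Mul(Mul(Add(-2, -5), 5), Add(-8, 39)) = Mul(Mul(-7, 5), 31) = Mul(-35, 31) = -1085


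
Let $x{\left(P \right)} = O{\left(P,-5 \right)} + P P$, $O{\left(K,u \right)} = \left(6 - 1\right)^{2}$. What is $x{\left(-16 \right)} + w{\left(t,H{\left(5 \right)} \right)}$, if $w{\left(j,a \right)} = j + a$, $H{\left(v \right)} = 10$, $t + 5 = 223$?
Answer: $509$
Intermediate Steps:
$O{\left(K,u \right)} = 25$ ($O{\left(K,u \right)} = 5^{2} = 25$)
$t = 218$ ($t = -5 + 223 = 218$)
$x{\left(P \right)} = 25 + P^{2}$ ($x{\left(P \right)} = 25 + P P = 25 + P^{2}$)
$w{\left(j,a \right)} = a + j$
$x{\left(-16 \right)} + w{\left(t,H{\left(5 \right)} \right)} = \left(25 + \left(-16\right)^{2}\right) + \left(10 + 218\right) = \left(25 + 256\right) + 228 = 281 + 228 = 509$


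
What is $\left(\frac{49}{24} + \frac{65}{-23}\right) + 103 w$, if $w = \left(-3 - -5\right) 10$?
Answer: $\frac{1136687}{552} \approx 2059.2$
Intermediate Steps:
$w = 20$ ($w = \left(-3 + 5\right) 10 = 2 \cdot 10 = 20$)
$\left(\frac{49}{24} + \frac{65}{-23}\right) + 103 w = \left(\frac{49}{24} + \frac{65}{-23}\right) + 103 \cdot 20 = \left(49 \cdot \frac{1}{24} + 65 \left(- \frac{1}{23}\right)\right) + 2060 = \left(\frac{49}{24} - \frac{65}{23}\right) + 2060 = - \frac{433}{552} + 2060 = \frac{1136687}{552}$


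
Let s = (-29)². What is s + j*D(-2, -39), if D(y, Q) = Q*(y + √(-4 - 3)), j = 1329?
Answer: 104503 - 51831*I*√7 ≈ 1.045e+5 - 1.3713e+5*I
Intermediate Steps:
s = 841
D(y, Q) = Q*(y + I*√7) (D(y, Q) = Q*(y + √(-7)) = Q*(y + I*√7))
s + j*D(-2, -39) = 841 + 1329*(-39*(-2 + I*√7)) = 841 + 1329*(78 - 39*I*√7) = 841 + (103662 - 51831*I*√7) = 104503 - 51831*I*√7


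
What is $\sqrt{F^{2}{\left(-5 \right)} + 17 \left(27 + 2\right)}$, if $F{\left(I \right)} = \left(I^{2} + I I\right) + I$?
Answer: $\sqrt{2518} \approx 50.18$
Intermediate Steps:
$F{\left(I \right)} = I + 2 I^{2}$ ($F{\left(I \right)} = \left(I^{2} + I^{2}\right) + I = 2 I^{2} + I = I + 2 I^{2}$)
$\sqrt{F^{2}{\left(-5 \right)} + 17 \left(27 + 2\right)} = \sqrt{\left(- 5 \left(1 + 2 \left(-5\right)\right)\right)^{2} + 17 \left(27 + 2\right)} = \sqrt{\left(- 5 \left(1 - 10\right)\right)^{2} + 17 \cdot 29} = \sqrt{\left(\left(-5\right) \left(-9\right)\right)^{2} + 493} = \sqrt{45^{2} + 493} = \sqrt{2025 + 493} = \sqrt{2518}$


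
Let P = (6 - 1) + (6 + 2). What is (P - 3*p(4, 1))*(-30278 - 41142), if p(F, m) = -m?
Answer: -1142720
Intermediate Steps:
P = 13 (P = 5 + 8 = 13)
(P - 3*p(4, 1))*(-30278 - 41142) = (13 - (-3))*(-30278 - 41142) = (13 - 3*(-1))*(-71420) = (13 + 3)*(-71420) = 16*(-71420) = -1142720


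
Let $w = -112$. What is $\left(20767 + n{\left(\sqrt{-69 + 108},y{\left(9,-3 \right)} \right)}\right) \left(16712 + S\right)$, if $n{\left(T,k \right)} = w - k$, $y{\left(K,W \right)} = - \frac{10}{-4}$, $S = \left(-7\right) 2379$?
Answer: $\frac{2436995}{2} \approx 1.2185 \cdot 10^{6}$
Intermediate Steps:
$S = -16653$
$y{\left(K,W \right)} = \frac{5}{2}$ ($y{\left(K,W \right)} = \left(-10\right) \left(- \frac{1}{4}\right) = \frac{5}{2}$)
$n{\left(T,k \right)} = -112 - k$
$\left(20767 + n{\left(\sqrt{-69 + 108},y{\left(9,-3 \right)} \right)}\right) \left(16712 + S\right) = \left(20767 - \frac{229}{2}\right) \left(16712 - 16653\right) = \left(20767 - \frac{229}{2}\right) 59 = \frac{41305}{2} \cdot 59 = \frac{2436995}{2}$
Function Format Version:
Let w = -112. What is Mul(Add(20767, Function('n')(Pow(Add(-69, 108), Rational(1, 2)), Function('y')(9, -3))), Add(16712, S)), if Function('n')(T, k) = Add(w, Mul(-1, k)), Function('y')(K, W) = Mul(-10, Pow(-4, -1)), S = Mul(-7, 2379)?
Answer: Rational(2436995, 2) ≈ 1.2185e+6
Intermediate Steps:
S = -16653
Function('y')(K, W) = Rational(5, 2) (Function('y')(K, W) = Mul(-10, Rational(-1, 4)) = Rational(5, 2))
Function('n')(T, k) = Add(-112, Mul(-1, k))
Mul(Add(20767, Function('n')(Pow(Add(-69, 108), Rational(1, 2)), Function('y')(9, -3))), Add(16712, S)) = Mul(Add(20767, Add(-112, Mul(-1, Rational(5, 2)))), Add(16712, -16653)) = Mul(Add(20767, Add(-112, Rational(-5, 2))), 59) = Mul(Add(20767, Rational(-229, 2)), 59) = Mul(Rational(41305, 2), 59) = Rational(2436995, 2)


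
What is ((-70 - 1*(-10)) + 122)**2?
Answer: 3844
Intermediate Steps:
((-70 - 1*(-10)) + 122)**2 = ((-70 + 10) + 122)**2 = (-60 + 122)**2 = 62**2 = 3844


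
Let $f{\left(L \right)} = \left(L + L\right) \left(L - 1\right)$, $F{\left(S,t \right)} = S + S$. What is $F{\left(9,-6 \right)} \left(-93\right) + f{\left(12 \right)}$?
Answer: $-1410$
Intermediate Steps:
$F{\left(S,t \right)} = 2 S$
$f{\left(L \right)} = 2 L \left(-1 + L\right)$ ($f{\left(L \right)} = 2 L \left(L - 1\right) = 2 L \left(-1 + L\right)$)
$F{\left(9,-6 \right)} \left(-93\right) + f{\left(12 \right)} = 2 \cdot 9 \left(-93\right) + 2 \cdot 12 \left(-1 + 12\right) = 18 \left(-93\right) + 2 \cdot 12 \cdot 11 = -1674 + 264 = -1410$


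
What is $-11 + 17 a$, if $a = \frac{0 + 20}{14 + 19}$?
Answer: $- \frac{23}{33} \approx -0.69697$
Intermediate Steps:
$a = \frac{20}{33} \approx 0.60606$
$-11 + 17 a = -11 + 17 \cdot \frac{20}{33} = -11 + \frac{340}{33} = - \frac{23}{33}$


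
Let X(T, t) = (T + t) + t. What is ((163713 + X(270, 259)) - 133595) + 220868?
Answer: 251774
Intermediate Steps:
X(T, t) = T + 2*t
((163713 + X(270, 259)) - 133595) + 220868 = ((163713 + (270 + 2*259)) - 133595) + 220868 = ((163713 + (270 + 518)) - 133595) + 220868 = ((163713 + 788) - 133595) + 220868 = (164501 - 133595) + 220868 = 30906 + 220868 = 251774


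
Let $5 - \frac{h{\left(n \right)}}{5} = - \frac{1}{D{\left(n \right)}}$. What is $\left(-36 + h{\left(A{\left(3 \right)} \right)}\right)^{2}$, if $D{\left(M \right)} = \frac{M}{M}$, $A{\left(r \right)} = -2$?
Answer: $36$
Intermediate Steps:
$D{\left(M \right)} = 1$
$h{\left(n \right)} = 30$ ($h{\left(n \right)} = 25 - 5 \left(- 1^{-1}\right) = 25 - 5 \left(\left(-1\right) 1\right) = 25 - -5 = 25 + 5 = 30$)
$\left(-36 + h{\left(A{\left(3 \right)} \right)}\right)^{2} = \left(-36 + 30\right)^{2} = \left(-6\right)^{2} = 36$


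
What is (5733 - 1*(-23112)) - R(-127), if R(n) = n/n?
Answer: 28844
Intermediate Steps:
R(n) = 1
(5733 - 1*(-23112)) - R(-127) = (5733 - 1*(-23112)) - 1*1 = (5733 + 23112) - 1 = 28845 - 1 = 28844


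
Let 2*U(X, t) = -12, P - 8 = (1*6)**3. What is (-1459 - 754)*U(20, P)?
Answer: 13278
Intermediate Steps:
P = 224 (P = 8 + (1*6)**3 = 8 + 6**3 = 8 + 216 = 224)
U(X, t) = -6 (U(X, t) = (1/2)*(-12) = -6)
(-1459 - 754)*U(20, P) = (-1459 - 754)*(-6) = -2213*(-6) = 13278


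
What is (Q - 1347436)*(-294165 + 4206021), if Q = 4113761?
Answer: 10821465049200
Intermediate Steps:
(Q - 1347436)*(-294165 + 4206021) = (4113761 - 1347436)*(-294165 + 4206021) = 2766325*3911856 = 10821465049200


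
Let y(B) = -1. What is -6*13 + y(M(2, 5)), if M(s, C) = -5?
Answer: -79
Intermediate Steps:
-6*13 + y(M(2, 5)) = -6*13 - 1 = -78 - 1 = -79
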